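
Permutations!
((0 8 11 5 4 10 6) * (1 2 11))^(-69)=(0 2 4)(1 5 6)(8 11 10)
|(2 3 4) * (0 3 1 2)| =6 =|(0 3 4)(1 2)|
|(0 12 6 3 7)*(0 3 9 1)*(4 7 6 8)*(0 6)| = |(0 12 8 4 7 3)(1 6 9)| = 6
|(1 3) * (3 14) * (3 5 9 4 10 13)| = |(1 14 5 9 4 10 13 3)| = 8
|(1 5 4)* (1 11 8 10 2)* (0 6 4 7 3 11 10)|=11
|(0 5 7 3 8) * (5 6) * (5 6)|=|(0 5 7 3 8)|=5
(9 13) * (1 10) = (1 10)(9 13) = [0, 10, 2, 3, 4, 5, 6, 7, 8, 13, 1, 11, 12, 9]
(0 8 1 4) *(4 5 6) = [8, 5, 2, 3, 0, 6, 4, 7, 1] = (0 8 1 5 6 4)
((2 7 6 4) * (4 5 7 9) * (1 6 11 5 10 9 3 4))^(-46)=(1 10)(2 4 3)(5 11 7)(6 9)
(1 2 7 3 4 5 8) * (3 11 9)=[0, 2, 7, 4, 5, 8, 6, 11, 1, 3, 10, 9]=(1 2 7 11 9 3 4 5 8)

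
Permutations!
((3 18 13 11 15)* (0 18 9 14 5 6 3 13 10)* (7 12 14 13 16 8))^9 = ((0 18 10)(3 9 13 11 15 16 8 7 12 14 5 6))^9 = (18)(3 14 8 11)(5 7 15 9)(6 12 16 13)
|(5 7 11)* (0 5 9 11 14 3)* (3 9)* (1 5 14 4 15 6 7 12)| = 60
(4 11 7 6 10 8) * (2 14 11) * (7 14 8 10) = (2 8 4)(6 7)(11 14) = [0, 1, 8, 3, 2, 5, 7, 6, 4, 9, 10, 14, 12, 13, 11]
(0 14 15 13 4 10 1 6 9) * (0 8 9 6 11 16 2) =(0 14 15 13 4 10 1 11 16 2)(8 9) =[14, 11, 0, 3, 10, 5, 6, 7, 9, 8, 1, 16, 12, 4, 15, 13, 2]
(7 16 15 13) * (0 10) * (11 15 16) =(16)(0 10)(7 11 15 13) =[10, 1, 2, 3, 4, 5, 6, 11, 8, 9, 0, 15, 12, 7, 14, 13, 16]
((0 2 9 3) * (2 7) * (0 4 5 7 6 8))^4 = ((0 6 8)(2 9 3 4 5 7))^4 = (0 6 8)(2 5 3)(4 9 7)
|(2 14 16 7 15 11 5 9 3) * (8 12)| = 18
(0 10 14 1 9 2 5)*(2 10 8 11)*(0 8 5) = (0 5 8 11 2)(1 9 10 14) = [5, 9, 0, 3, 4, 8, 6, 7, 11, 10, 14, 2, 12, 13, 1]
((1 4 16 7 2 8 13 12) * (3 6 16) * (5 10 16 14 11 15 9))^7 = (1 9 13 11 2 6 16 4 5 12 15 8 14 7 3 10)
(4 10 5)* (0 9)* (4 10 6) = (0 9)(4 6)(5 10) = [9, 1, 2, 3, 6, 10, 4, 7, 8, 0, 5]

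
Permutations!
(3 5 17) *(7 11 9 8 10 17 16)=(3 5 16 7 11 9 8 10 17)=[0, 1, 2, 5, 4, 16, 6, 11, 10, 8, 17, 9, 12, 13, 14, 15, 7, 3]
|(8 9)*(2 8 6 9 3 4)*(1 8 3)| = 6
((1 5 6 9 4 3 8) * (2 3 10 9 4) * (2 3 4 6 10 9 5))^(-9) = (1 9)(2 3)(4 8)(5 10)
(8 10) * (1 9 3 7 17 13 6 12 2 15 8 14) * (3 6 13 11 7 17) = (1 9 6 12 2 15 8 10 14)(3 17 11 7) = [0, 9, 15, 17, 4, 5, 12, 3, 10, 6, 14, 7, 2, 13, 1, 8, 16, 11]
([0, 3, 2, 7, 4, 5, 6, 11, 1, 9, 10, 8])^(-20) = (11)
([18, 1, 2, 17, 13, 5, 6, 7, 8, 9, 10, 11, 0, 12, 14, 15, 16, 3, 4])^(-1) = [12, 1, 2, 17, 18, 5, 6, 7, 8, 9, 10, 11, 13, 4, 14, 15, 16, 3, 0]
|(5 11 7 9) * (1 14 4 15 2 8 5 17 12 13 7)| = |(1 14 4 15 2 8 5 11)(7 9 17 12 13)| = 40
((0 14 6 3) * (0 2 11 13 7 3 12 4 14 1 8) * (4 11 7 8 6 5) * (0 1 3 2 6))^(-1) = (0 1 8 13 11 12 6 3)(2 7)(4 5 14)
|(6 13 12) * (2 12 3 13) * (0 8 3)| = |(0 8 3 13)(2 12 6)| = 12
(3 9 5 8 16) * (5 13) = (3 9 13 5 8 16) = [0, 1, 2, 9, 4, 8, 6, 7, 16, 13, 10, 11, 12, 5, 14, 15, 3]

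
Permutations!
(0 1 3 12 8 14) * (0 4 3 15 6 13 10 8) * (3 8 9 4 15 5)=(0 1 5 3 12)(4 8 14 15 6 13 10 9)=[1, 5, 2, 12, 8, 3, 13, 7, 14, 4, 9, 11, 0, 10, 15, 6]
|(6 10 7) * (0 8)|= 6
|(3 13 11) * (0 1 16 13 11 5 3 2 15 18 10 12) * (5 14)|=|(0 1 16 13 14 5 3 11 2 15 18 10 12)|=13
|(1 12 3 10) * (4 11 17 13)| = 4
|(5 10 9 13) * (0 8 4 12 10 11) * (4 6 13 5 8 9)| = |(0 9 5 11)(4 12 10)(6 13 8)| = 12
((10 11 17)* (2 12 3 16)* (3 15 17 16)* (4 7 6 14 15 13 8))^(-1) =((2 12 13 8 4 7 6 14 15 17 10 11 16))^(-1) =(2 16 11 10 17 15 14 6 7 4 8 13 12)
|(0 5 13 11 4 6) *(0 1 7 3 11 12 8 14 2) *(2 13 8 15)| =24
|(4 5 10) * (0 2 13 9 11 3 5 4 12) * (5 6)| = |(0 2 13 9 11 3 6 5 10 12)| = 10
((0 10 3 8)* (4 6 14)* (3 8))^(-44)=(0 10 8)(4 6 14)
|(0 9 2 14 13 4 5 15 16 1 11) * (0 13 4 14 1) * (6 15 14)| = |(0 9 2 1 11 13 6 15 16)(4 5 14)| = 9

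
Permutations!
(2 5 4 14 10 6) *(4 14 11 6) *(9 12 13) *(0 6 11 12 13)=(0 6 2 5 14 10 4 12)(9 13)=[6, 1, 5, 3, 12, 14, 2, 7, 8, 13, 4, 11, 0, 9, 10]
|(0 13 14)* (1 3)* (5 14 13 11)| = 4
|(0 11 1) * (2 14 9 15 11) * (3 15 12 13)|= |(0 2 14 9 12 13 3 15 11 1)|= 10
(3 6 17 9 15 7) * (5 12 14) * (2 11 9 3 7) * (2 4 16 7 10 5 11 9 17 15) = (2 9)(3 6 15 4 16 7 10 5 12 14 11 17) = [0, 1, 9, 6, 16, 12, 15, 10, 8, 2, 5, 17, 14, 13, 11, 4, 7, 3]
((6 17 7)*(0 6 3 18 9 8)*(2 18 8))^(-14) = ((0 6 17 7 3 8)(2 18 9))^(-14) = (0 3 17)(2 18 9)(6 8 7)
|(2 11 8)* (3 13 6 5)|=|(2 11 8)(3 13 6 5)|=12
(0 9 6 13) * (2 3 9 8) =(0 8 2 3 9 6 13) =[8, 1, 3, 9, 4, 5, 13, 7, 2, 6, 10, 11, 12, 0]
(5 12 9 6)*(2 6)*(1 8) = (1 8)(2 6 5 12 9) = [0, 8, 6, 3, 4, 12, 5, 7, 1, 2, 10, 11, 9]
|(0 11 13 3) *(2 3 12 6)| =|(0 11 13 12 6 2 3)| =7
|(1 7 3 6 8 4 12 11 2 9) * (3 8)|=8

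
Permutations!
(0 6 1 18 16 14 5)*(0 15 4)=(0 6 1 18 16 14 5 15 4)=[6, 18, 2, 3, 0, 15, 1, 7, 8, 9, 10, 11, 12, 13, 5, 4, 14, 17, 16]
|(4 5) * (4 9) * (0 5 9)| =2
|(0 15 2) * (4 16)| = 6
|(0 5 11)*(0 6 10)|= 5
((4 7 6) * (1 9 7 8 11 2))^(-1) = (1 2 11 8 4 6 7 9)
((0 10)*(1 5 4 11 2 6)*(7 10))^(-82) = (0 10 7)(1 4 2)(5 11 6)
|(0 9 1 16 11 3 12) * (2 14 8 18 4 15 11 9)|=30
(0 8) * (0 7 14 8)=[0, 1, 2, 3, 4, 5, 6, 14, 7, 9, 10, 11, 12, 13, 8]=(7 14 8)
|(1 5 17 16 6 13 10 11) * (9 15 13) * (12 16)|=11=|(1 5 17 12 16 6 9 15 13 10 11)|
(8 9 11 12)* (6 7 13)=(6 7 13)(8 9 11 12)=[0, 1, 2, 3, 4, 5, 7, 13, 9, 11, 10, 12, 8, 6]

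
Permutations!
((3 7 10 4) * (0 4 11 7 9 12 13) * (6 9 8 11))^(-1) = ((0 4 3 8 11 7 10 6 9 12 13))^(-1) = (0 13 12 9 6 10 7 11 8 3 4)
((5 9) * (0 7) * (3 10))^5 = (0 7)(3 10)(5 9)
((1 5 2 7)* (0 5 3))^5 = ((0 5 2 7 1 3))^5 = (0 3 1 7 2 5)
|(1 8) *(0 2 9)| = 6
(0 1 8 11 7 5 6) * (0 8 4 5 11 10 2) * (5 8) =(0 1 4 8 10 2)(5 6)(7 11) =[1, 4, 0, 3, 8, 6, 5, 11, 10, 9, 2, 7]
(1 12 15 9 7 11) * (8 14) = (1 12 15 9 7 11)(8 14) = [0, 12, 2, 3, 4, 5, 6, 11, 14, 7, 10, 1, 15, 13, 8, 9]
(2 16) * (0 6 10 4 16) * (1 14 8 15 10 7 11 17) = (0 6 7 11 17 1 14 8 15 10 4 16 2) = [6, 14, 0, 3, 16, 5, 7, 11, 15, 9, 4, 17, 12, 13, 8, 10, 2, 1]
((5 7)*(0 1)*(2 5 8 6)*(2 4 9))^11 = ((0 1)(2 5 7 8 6 4 9))^11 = (0 1)(2 6 5 4 7 9 8)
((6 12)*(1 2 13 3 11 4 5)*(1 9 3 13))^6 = (13)(3 11 4 5 9)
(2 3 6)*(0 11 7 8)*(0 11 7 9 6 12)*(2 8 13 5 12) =(0 7 13 5 12)(2 3)(6 8 11 9) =[7, 1, 3, 2, 4, 12, 8, 13, 11, 6, 10, 9, 0, 5]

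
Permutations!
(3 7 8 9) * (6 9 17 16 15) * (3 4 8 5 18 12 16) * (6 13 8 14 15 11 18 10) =(3 7 5 10 6 9 4 14 15 13 8 17)(11 18 12 16) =[0, 1, 2, 7, 14, 10, 9, 5, 17, 4, 6, 18, 16, 8, 15, 13, 11, 3, 12]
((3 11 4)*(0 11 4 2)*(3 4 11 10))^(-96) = ((0 10 3 11 2))^(-96) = (0 2 11 3 10)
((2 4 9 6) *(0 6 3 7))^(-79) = ((0 6 2 4 9 3 7))^(-79) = (0 3 4 6 7 9 2)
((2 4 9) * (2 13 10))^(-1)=((2 4 9 13 10))^(-1)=(2 10 13 9 4)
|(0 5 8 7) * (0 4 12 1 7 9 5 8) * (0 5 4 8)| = 6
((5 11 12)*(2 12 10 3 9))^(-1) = ((2 12 5 11 10 3 9))^(-1) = (2 9 3 10 11 5 12)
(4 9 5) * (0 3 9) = [3, 1, 2, 9, 0, 4, 6, 7, 8, 5] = (0 3 9 5 4)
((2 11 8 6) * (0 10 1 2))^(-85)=(0 6 8 11 2 1 10)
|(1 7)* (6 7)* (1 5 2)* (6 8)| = 6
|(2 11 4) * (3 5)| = |(2 11 4)(3 5)| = 6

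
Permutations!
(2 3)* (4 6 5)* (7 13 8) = (2 3)(4 6 5)(7 13 8) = [0, 1, 3, 2, 6, 4, 5, 13, 7, 9, 10, 11, 12, 8]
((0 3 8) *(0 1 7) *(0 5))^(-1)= (0 5 7 1 8 3)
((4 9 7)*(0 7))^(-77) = (0 9 4 7)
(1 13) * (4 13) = (1 4 13) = [0, 4, 2, 3, 13, 5, 6, 7, 8, 9, 10, 11, 12, 1]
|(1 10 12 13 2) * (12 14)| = |(1 10 14 12 13 2)| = 6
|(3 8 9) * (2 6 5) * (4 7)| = |(2 6 5)(3 8 9)(4 7)| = 6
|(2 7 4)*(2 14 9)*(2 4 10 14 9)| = |(2 7 10 14)(4 9)| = 4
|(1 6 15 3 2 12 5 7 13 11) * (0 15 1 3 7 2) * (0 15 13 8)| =42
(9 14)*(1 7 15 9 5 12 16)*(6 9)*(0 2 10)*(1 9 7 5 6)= (0 2 10)(1 5 12 16 9 14 6 7 15)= [2, 5, 10, 3, 4, 12, 7, 15, 8, 14, 0, 11, 16, 13, 6, 1, 9]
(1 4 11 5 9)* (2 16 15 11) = (1 4 2 16 15 11 5 9) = [0, 4, 16, 3, 2, 9, 6, 7, 8, 1, 10, 5, 12, 13, 14, 11, 15]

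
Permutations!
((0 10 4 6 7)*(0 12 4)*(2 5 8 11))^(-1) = (0 10)(2 11 8 5)(4 12 7 6)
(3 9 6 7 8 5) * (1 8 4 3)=(1 8 5)(3 9 6 7 4)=[0, 8, 2, 9, 3, 1, 7, 4, 5, 6]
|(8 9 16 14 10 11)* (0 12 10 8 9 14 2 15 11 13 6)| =10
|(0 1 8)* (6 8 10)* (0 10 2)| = 3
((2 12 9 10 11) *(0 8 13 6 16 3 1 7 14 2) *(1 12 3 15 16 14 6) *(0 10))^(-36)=(16)(0 3 6 13 9 2 7 8 12 14 1)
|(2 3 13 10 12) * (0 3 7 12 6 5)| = |(0 3 13 10 6 5)(2 7 12)| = 6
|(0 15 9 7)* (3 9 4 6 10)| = 8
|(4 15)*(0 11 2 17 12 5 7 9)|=8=|(0 11 2 17 12 5 7 9)(4 15)|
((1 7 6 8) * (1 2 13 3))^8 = (1 7 6 8 2 13 3)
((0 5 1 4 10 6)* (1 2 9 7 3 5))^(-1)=(0 6 10 4 1)(2 5 3 7 9)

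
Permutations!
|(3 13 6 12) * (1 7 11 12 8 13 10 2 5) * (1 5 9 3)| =12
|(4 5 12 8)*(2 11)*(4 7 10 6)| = 14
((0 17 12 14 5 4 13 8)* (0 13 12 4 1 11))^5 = (0 5 4 11 14 17 1 12)(8 13)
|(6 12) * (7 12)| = 3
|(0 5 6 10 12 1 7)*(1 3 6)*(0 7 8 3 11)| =|(0 5 1 8 3 6 10 12 11)| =9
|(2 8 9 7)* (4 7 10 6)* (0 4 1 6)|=14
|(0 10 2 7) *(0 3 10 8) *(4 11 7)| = |(0 8)(2 4 11 7 3 10)| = 6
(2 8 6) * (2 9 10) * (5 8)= (2 5 8 6 9 10)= [0, 1, 5, 3, 4, 8, 9, 7, 6, 10, 2]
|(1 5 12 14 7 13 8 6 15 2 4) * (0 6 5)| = |(0 6 15 2 4 1)(5 12 14 7 13 8)| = 6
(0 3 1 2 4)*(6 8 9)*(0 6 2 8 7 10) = (0 3 1 8 9 2 4 6 7 10) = [3, 8, 4, 1, 6, 5, 7, 10, 9, 2, 0]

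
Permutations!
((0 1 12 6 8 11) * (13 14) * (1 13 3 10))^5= (0 1)(3 8)(6 14)(10 11)(12 13)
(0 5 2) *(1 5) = (0 1 5 2) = [1, 5, 0, 3, 4, 2]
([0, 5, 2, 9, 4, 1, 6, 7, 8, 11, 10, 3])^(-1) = (1 5)(3 11 9)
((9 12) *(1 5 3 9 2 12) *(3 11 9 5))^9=((1 3 5 11 9)(2 12))^9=(1 9 11 5 3)(2 12)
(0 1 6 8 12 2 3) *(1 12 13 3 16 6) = (0 12 2 16 6 8 13 3) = [12, 1, 16, 0, 4, 5, 8, 7, 13, 9, 10, 11, 2, 3, 14, 15, 6]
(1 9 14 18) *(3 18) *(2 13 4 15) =[0, 9, 13, 18, 15, 5, 6, 7, 8, 14, 10, 11, 12, 4, 3, 2, 16, 17, 1] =(1 9 14 3 18)(2 13 4 15)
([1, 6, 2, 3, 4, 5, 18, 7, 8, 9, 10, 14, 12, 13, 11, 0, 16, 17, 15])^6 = (0 1 6 18 15)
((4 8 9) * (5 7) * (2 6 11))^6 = (11)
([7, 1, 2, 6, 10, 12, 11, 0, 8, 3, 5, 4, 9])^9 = (0 7)(3 6 11 4 10 5 12 9)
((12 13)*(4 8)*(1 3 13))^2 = (1 13)(3 12)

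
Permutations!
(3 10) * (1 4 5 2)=(1 4 5 2)(3 10)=[0, 4, 1, 10, 5, 2, 6, 7, 8, 9, 3]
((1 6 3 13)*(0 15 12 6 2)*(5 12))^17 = (0 2 1 13 3 6 12 5 15)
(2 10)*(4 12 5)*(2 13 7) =(2 10 13 7)(4 12 5) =[0, 1, 10, 3, 12, 4, 6, 2, 8, 9, 13, 11, 5, 7]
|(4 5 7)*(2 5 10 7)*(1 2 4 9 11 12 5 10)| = 9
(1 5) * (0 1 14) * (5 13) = (0 1 13 5 14) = [1, 13, 2, 3, 4, 14, 6, 7, 8, 9, 10, 11, 12, 5, 0]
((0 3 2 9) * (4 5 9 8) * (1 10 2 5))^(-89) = ((0 3 5 9)(1 10 2 8 4))^(-89) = (0 9 5 3)(1 10 2 8 4)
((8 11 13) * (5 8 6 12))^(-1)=(5 12 6 13 11 8)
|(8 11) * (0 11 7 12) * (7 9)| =6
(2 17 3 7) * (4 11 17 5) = (2 5 4 11 17 3 7) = [0, 1, 5, 7, 11, 4, 6, 2, 8, 9, 10, 17, 12, 13, 14, 15, 16, 3]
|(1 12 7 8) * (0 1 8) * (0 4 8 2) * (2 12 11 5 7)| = |(0 1 11 5 7 4 8 12 2)| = 9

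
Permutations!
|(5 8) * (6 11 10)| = |(5 8)(6 11 10)| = 6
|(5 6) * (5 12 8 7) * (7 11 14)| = |(5 6 12 8 11 14 7)| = 7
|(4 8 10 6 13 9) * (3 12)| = |(3 12)(4 8 10 6 13 9)| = 6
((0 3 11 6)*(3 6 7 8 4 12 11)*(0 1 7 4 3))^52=(0 8 1)(3 7 6)(4 12 11)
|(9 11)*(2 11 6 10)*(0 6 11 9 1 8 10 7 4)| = |(0 6 7 4)(1 8 10 2 9 11)| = 12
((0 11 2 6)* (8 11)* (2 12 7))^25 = ((0 8 11 12 7 2 6))^25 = (0 7 8 2 11 6 12)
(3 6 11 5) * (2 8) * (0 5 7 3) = (0 5)(2 8)(3 6 11 7) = [5, 1, 8, 6, 4, 0, 11, 3, 2, 9, 10, 7]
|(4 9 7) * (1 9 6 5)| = 6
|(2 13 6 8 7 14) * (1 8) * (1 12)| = |(1 8 7 14 2 13 6 12)| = 8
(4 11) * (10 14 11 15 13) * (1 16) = (1 16)(4 15 13 10 14 11) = [0, 16, 2, 3, 15, 5, 6, 7, 8, 9, 14, 4, 12, 10, 11, 13, 1]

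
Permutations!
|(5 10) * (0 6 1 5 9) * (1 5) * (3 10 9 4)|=12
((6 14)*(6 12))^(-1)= (6 12 14)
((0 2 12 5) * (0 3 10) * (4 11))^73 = ((0 2 12 5 3 10)(4 11))^73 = (0 2 12 5 3 10)(4 11)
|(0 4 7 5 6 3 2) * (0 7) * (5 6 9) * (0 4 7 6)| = 6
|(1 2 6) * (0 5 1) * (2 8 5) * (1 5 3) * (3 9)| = 12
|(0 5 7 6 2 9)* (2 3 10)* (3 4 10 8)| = 8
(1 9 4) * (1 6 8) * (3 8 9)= [0, 3, 2, 8, 6, 5, 9, 7, 1, 4]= (1 3 8)(4 6 9)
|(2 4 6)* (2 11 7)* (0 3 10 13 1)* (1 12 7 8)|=12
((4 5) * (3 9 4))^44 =(9) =((3 9 4 5))^44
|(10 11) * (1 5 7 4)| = 4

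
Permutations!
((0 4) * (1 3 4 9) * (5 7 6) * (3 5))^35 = (0 5 3 9 7 4 1 6)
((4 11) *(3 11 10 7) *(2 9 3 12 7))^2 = (12)(2 3 4)(9 11 10)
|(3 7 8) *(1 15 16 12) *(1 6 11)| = 6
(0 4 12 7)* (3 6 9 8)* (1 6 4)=[1, 6, 2, 4, 12, 5, 9, 0, 3, 8, 10, 11, 7]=(0 1 6 9 8 3 4 12 7)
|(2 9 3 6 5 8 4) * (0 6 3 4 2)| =7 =|(0 6 5 8 2 9 4)|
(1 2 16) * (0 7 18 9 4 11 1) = [7, 2, 16, 3, 11, 5, 6, 18, 8, 4, 10, 1, 12, 13, 14, 15, 0, 17, 9] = (0 7 18 9 4 11 1 2 16)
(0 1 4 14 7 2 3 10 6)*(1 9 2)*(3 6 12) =(0 9 2 6)(1 4 14 7)(3 10 12) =[9, 4, 6, 10, 14, 5, 0, 1, 8, 2, 12, 11, 3, 13, 7]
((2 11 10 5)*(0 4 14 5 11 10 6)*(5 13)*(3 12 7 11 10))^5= (0 2 6 5 11 13 7 14 12 4 3)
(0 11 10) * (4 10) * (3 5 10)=[11, 1, 2, 5, 3, 10, 6, 7, 8, 9, 0, 4]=(0 11 4 3 5 10)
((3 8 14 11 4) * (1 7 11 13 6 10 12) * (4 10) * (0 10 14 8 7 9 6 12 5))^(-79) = ((0 10 5)(1 9 6 4 3 7 11 14 13 12))^(-79) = (0 5 10)(1 9 6 4 3 7 11 14 13 12)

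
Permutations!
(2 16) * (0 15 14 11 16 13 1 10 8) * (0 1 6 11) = (0 15 14)(1 10 8)(2 13 6 11 16) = [15, 10, 13, 3, 4, 5, 11, 7, 1, 9, 8, 16, 12, 6, 0, 14, 2]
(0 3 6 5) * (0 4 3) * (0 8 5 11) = (0 8 5 4 3 6 11) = [8, 1, 2, 6, 3, 4, 11, 7, 5, 9, 10, 0]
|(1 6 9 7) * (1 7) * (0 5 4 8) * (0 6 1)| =6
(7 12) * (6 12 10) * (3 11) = (3 11)(6 12 7 10) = [0, 1, 2, 11, 4, 5, 12, 10, 8, 9, 6, 3, 7]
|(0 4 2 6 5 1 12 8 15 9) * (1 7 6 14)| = 9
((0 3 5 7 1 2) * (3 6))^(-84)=((0 6 3 5 7 1 2))^(-84)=(7)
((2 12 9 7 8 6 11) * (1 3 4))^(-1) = ((1 3 4)(2 12 9 7 8 6 11))^(-1) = (1 4 3)(2 11 6 8 7 9 12)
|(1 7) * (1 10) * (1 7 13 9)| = 6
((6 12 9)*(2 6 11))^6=(2 6 12 9 11)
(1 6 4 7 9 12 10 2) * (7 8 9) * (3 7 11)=[0, 6, 1, 7, 8, 5, 4, 11, 9, 12, 2, 3, 10]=(1 6 4 8 9 12 10 2)(3 7 11)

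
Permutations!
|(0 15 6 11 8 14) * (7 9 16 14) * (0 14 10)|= 9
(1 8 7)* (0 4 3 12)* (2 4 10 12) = (0 10 12)(1 8 7)(2 4 3) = [10, 8, 4, 2, 3, 5, 6, 1, 7, 9, 12, 11, 0]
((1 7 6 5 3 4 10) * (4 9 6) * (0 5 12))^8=(0 3 6)(5 9 12)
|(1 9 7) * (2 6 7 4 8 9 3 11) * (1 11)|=|(1 3)(2 6 7 11)(4 8 9)|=12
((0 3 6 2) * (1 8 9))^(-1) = ((0 3 6 2)(1 8 9))^(-1) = (0 2 6 3)(1 9 8)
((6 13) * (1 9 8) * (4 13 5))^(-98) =((1 9 8)(4 13 6 5))^(-98) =(1 9 8)(4 6)(5 13)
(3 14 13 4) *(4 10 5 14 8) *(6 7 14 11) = (3 8 4)(5 11 6 7 14 13 10) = [0, 1, 2, 8, 3, 11, 7, 14, 4, 9, 5, 6, 12, 10, 13]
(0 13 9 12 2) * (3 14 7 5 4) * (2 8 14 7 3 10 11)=(0 13 9 12 8 14 3 7 5 4 10 11 2)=[13, 1, 0, 7, 10, 4, 6, 5, 14, 12, 11, 2, 8, 9, 3]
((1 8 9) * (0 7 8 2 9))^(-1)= ((0 7 8)(1 2 9))^(-1)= (0 8 7)(1 9 2)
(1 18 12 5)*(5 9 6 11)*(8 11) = [0, 18, 2, 3, 4, 1, 8, 7, 11, 6, 10, 5, 9, 13, 14, 15, 16, 17, 12] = (1 18 12 9 6 8 11 5)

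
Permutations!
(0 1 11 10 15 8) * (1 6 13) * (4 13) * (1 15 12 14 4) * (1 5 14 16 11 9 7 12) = (0 6 5 14 4 13 15 8)(1 9 7 12 16 11 10) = [6, 9, 2, 3, 13, 14, 5, 12, 0, 7, 1, 10, 16, 15, 4, 8, 11]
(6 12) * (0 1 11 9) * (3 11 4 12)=(0 1 4 12 6 3 11 9)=[1, 4, 2, 11, 12, 5, 3, 7, 8, 0, 10, 9, 6]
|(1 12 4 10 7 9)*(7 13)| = 7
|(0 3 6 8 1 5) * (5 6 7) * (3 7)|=3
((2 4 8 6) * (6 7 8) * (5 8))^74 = ((2 4 6)(5 8 7))^74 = (2 6 4)(5 7 8)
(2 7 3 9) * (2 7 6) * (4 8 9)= (2 6)(3 4 8 9 7)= [0, 1, 6, 4, 8, 5, 2, 3, 9, 7]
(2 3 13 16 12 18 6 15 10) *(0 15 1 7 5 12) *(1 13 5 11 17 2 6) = [15, 7, 3, 5, 4, 12, 13, 11, 8, 9, 6, 17, 18, 16, 14, 10, 0, 2, 1] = (0 15 10 6 13 16)(1 7 11 17 2 3 5 12 18)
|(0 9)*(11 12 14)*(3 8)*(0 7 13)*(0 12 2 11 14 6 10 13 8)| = 20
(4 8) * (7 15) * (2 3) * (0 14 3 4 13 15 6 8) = (0 14 3 2 4)(6 8 13 15 7) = [14, 1, 4, 2, 0, 5, 8, 6, 13, 9, 10, 11, 12, 15, 3, 7]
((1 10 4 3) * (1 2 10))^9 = ((2 10 4 3))^9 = (2 10 4 3)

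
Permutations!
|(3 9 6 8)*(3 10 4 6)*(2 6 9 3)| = 6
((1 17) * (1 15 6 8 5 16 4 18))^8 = ((1 17 15 6 8 5 16 4 18))^8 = (1 18 4 16 5 8 6 15 17)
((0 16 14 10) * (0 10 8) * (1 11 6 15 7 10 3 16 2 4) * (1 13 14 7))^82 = (0 14 4)(1 6)(2 8 13)(3 7)(10 16)(11 15) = ((0 2 4 13 14 8)(1 11 6 15)(3 16 7 10))^82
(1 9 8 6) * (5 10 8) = (1 9 5 10 8 6) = [0, 9, 2, 3, 4, 10, 1, 7, 6, 5, 8]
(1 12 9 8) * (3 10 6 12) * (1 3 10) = (1 10 6 12 9 8 3) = [0, 10, 2, 1, 4, 5, 12, 7, 3, 8, 6, 11, 9]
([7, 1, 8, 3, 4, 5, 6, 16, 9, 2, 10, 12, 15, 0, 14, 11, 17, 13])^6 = [7, 1, 2, 3, 4, 5, 6, 16, 8, 9, 10, 11, 12, 0, 14, 15, 17, 13]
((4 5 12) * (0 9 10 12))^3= ((0 9 10 12 4 5))^3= (0 12)(4 9)(5 10)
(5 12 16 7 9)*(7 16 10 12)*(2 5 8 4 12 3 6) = (16)(2 5 7 9 8 4 12 10 3 6) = [0, 1, 5, 6, 12, 7, 2, 9, 4, 8, 3, 11, 10, 13, 14, 15, 16]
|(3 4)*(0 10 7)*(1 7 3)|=|(0 10 3 4 1 7)|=6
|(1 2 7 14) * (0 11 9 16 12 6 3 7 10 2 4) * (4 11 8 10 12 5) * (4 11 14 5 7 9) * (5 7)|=12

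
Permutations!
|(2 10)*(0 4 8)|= 6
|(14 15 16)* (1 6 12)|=3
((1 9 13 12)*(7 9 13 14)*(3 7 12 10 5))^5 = (1 7 13 9 10 14 5 12 3)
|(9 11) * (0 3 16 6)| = 4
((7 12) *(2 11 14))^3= ((2 11 14)(7 12))^3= (14)(7 12)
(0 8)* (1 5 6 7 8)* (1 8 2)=[8, 5, 1, 3, 4, 6, 7, 2, 0]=(0 8)(1 5 6 7 2)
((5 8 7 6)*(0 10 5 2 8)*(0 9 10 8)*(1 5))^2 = (0 7 2 8 6)(1 9)(5 10) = ((0 8 7 6 2)(1 5 9 10))^2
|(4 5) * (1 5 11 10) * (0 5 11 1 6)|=|(0 5 4 1 11 10 6)|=7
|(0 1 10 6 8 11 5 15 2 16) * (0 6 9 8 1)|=10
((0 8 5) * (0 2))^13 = (0 8 5 2) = ((0 8 5 2))^13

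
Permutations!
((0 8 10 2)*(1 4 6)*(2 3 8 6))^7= ((0 6 1 4 2)(3 8 10))^7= (0 1 2 6 4)(3 8 10)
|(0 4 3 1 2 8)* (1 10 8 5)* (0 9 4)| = 15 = |(1 2 5)(3 10 8 9 4)|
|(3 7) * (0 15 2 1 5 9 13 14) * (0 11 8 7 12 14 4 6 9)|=60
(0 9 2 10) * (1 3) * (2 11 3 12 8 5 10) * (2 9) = (0 2 9 11 3 1 12 8 5 10) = [2, 12, 9, 1, 4, 10, 6, 7, 5, 11, 0, 3, 8]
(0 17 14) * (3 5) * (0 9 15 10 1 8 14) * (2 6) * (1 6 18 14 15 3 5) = [17, 8, 18, 1, 4, 5, 2, 7, 15, 3, 6, 11, 12, 13, 9, 10, 16, 0, 14] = (0 17)(1 8 15 10 6 2 18 14 9 3)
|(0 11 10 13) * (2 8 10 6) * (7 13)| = |(0 11 6 2 8 10 7 13)| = 8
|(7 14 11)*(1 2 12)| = 3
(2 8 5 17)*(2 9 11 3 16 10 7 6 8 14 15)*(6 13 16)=(2 14 15)(3 6 8 5 17 9 11)(7 13 16 10)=[0, 1, 14, 6, 4, 17, 8, 13, 5, 11, 7, 3, 12, 16, 15, 2, 10, 9]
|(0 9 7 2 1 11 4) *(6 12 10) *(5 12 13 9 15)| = |(0 15 5 12 10 6 13 9 7 2 1 11 4)| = 13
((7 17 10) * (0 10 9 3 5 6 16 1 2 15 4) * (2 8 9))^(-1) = ((0 10 7 17 2 15 4)(1 8 9 3 5 6 16))^(-1) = (0 4 15 2 17 7 10)(1 16 6 5 3 9 8)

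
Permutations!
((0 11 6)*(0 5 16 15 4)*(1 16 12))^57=((0 11 6 5 12 1 16 15 4))^57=(0 5 16)(1 4 6)(11 12 15)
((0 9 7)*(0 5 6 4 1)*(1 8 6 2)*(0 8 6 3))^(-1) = (0 3 8 1 2 5 7 9)(4 6)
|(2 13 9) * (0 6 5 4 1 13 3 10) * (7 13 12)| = 12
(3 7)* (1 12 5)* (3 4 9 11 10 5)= (1 12 3 7 4 9 11 10 5)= [0, 12, 2, 7, 9, 1, 6, 4, 8, 11, 5, 10, 3]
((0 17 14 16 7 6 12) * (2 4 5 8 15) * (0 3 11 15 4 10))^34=((0 17 14 16 7 6 12 3 11 15 2 10)(4 5 8))^34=(0 2 11 12 7 14)(3 6 16 17 10 15)(4 5 8)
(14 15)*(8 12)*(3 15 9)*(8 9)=(3 15 14 8 12 9)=[0, 1, 2, 15, 4, 5, 6, 7, 12, 3, 10, 11, 9, 13, 8, 14]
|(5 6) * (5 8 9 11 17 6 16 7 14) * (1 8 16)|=|(1 8 9 11 17 6 16 7 14 5)|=10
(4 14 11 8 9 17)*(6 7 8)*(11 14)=(4 11 6 7 8 9 17)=[0, 1, 2, 3, 11, 5, 7, 8, 9, 17, 10, 6, 12, 13, 14, 15, 16, 4]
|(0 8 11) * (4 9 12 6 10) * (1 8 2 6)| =|(0 2 6 10 4 9 12 1 8 11)| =10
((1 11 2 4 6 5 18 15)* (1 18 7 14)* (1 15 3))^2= (1 2 6 7 15 3 11 4 5 14 18)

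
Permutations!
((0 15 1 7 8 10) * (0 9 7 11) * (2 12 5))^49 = (0 15 1 11)(2 12 5)(7 8 10 9)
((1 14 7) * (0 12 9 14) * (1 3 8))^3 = (0 14 8 12 7 1 9 3)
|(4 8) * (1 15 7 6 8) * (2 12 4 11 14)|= 10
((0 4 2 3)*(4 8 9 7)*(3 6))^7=((0 8 9 7 4 2 6 3))^7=(0 3 6 2 4 7 9 8)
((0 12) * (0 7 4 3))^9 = (0 3 4 7 12)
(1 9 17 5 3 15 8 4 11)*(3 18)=(1 9 17 5 18 3 15 8 4 11)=[0, 9, 2, 15, 11, 18, 6, 7, 4, 17, 10, 1, 12, 13, 14, 8, 16, 5, 3]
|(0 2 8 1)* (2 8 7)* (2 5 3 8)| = |(0 2 7 5 3 8 1)| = 7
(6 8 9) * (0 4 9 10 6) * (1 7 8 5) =[4, 7, 2, 3, 9, 1, 5, 8, 10, 0, 6] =(0 4 9)(1 7 8 10 6 5)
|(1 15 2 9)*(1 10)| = |(1 15 2 9 10)| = 5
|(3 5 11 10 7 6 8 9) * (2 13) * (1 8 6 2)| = 10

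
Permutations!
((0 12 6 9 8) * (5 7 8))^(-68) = ((0 12 6 9 5 7 8))^(-68) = (0 6 5 8 12 9 7)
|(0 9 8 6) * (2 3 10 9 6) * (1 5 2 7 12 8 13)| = 42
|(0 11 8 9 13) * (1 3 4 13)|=|(0 11 8 9 1 3 4 13)|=8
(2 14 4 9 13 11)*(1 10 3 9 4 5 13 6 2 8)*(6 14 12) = [0, 10, 12, 9, 4, 13, 2, 7, 1, 14, 3, 8, 6, 11, 5] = (1 10 3 9 14 5 13 11 8)(2 12 6)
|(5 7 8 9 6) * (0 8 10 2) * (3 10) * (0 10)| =14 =|(0 8 9 6 5 7 3)(2 10)|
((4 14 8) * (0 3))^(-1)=((0 3)(4 14 8))^(-1)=(0 3)(4 8 14)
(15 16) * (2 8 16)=[0, 1, 8, 3, 4, 5, 6, 7, 16, 9, 10, 11, 12, 13, 14, 2, 15]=(2 8 16 15)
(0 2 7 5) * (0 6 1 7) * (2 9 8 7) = (0 9 8 7 5 6 1 2) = [9, 2, 0, 3, 4, 6, 1, 5, 7, 8]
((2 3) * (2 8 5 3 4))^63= ((2 4)(3 8 5))^63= (8)(2 4)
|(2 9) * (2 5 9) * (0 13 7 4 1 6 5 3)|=|(0 13 7 4 1 6 5 9 3)|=9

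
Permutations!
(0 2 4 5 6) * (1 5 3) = (0 2 4 3 1 5 6) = [2, 5, 4, 1, 3, 6, 0]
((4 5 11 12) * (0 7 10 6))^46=(0 10)(4 11)(5 12)(6 7)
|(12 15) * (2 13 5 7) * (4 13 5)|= 6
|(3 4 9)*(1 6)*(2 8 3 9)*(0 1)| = 12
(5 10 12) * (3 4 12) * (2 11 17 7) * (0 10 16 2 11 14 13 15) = (0 10 3 4 12 5 16 2 14 13 15)(7 11 17) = [10, 1, 14, 4, 12, 16, 6, 11, 8, 9, 3, 17, 5, 15, 13, 0, 2, 7]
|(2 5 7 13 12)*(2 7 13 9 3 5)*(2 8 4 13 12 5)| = 9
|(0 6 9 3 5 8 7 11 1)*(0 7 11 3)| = |(0 6 9)(1 7 3 5 8 11)| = 6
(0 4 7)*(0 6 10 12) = (0 4 7 6 10 12) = [4, 1, 2, 3, 7, 5, 10, 6, 8, 9, 12, 11, 0]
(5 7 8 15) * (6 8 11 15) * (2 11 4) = (2 11 15 5 7 4)(6 8) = [0, 1, 11, 3, 2, 7, 8, 4, 6, 9, 10, 15, 12, 13, 14, 5]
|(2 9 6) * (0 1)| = 6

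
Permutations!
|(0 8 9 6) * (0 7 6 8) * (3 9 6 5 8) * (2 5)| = |(2 5 8 6 7)(3 9)| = 10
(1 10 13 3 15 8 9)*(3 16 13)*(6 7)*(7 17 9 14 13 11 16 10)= (1 7 6 17 9)(3 15 8 14 13 10)(11 16)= [0, 7, 2, 15, 4, 5, 17, 6, 14, 1, 3, 16, 12, 10, 13, 8, 11, 9]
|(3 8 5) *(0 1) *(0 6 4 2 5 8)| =|(8)(0 1 6 4 2 5 3)| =7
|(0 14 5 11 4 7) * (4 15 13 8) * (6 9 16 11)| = 12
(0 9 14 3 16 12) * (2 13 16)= (0 9 14 3 2 13 16 12)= [9, 1, 13, 2, 4, 5, 6, 7, 8, 14, 10, 11, 0, 16, 3, 15, 12]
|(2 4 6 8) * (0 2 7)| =|(0 2 4 6 8 7)| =6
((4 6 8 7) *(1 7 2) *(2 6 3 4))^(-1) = (1 2 7)(3 4)(6 8)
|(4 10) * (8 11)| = 2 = |(4 10)(8 11)|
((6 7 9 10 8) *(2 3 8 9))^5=((2 3 8 6 7)(9 10))^5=(9 10)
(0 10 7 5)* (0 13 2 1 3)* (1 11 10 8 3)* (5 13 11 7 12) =[8, 1, 7, 0, 4, 11, 6, 13, 3, 9, 12, 10, 5, 2] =(0 8 3)(2 7 13)(5 11 10 12)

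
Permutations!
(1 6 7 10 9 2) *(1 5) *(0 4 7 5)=[4, 6, 0, 3, 7, 1, 5, 10, 8, 2, 9]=(0 4 7 10 9 2)(1 6 5)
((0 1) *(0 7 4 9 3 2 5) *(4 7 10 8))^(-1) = (0 5 2 3 9 4 8 10 1)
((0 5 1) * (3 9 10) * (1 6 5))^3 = (10)(0 1)(5 6)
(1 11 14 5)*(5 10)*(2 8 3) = (1 11 14 10 5)(2 8 3) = [0, 11, 8, 2, 4, 1, 6, 7, 3, 9, 5, 14, 12, 13, 10]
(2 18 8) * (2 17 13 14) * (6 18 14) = (2 14)(6 18 8 17 13) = [0, 1, 14, 3, 4, 5, 18, 7, 17, 9, 10, 11, 12, 6, 2, 15, 16, 13, 8]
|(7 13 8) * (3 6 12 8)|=6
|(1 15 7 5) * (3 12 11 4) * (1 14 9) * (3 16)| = 30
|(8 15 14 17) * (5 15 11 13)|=7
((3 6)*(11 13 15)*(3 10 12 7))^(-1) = ((3 6 10 12 7)(11 13 15))^(-1) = (3 7 12 10 6)(11 15 13)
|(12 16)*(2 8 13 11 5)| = |(2 8 13 11 5)(12 16)| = 10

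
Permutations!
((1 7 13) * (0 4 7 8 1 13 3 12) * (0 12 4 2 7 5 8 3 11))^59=((13)(0 2 7 11)(1 3 4 5 8))^59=(13)(0 11 7 2)(1 8 5 4 3)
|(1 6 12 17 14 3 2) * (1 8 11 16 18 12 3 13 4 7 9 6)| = 14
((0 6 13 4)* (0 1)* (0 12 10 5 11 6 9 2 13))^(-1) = ((0 9 2 13 4 1 12 10 5 11 6))^(-1) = (0 6 11 5 10 12 1 4 13 2 9)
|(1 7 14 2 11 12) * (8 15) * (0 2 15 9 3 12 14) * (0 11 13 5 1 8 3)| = |(0 2 13 5 1 7 11 14 15 3 12 8 9)| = 13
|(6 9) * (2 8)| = |(2 8)(6 9)| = 2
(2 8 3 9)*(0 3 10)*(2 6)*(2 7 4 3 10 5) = (0 10)(2 8 5)(3 9 6 7 4) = [10, 1, 8, 9, 3, 2, 7, 4, 5, 6, 0]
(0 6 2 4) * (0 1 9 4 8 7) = [6, 9, 8, 3, 1, 5, 2, 0, 7, 4] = (0 6 2 8 7)(1 9 4)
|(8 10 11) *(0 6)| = |(0 6)(8 10 11)| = 6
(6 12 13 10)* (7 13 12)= [0, 1, 2, 3, 4, 5, 7, 13, 8, 9, 6, 11, 12, 10]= (6 7 13 10)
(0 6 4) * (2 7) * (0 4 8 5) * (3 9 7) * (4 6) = (0 4 6 8 5)(2 3 9 7) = [4, 1, 3, 9, 6, 0, 8, 2, 5, 7]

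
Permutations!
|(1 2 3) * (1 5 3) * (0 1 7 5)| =6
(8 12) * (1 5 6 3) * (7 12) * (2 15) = (1 5 6 3)(2 15)(7 12 8) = [0, 5, 15, 1, 4, 6, 3, 12, 7, 9, 10, 11, 8, 13, 14, 2]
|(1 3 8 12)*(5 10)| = 4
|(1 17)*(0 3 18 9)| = 4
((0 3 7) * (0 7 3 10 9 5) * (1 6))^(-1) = (0 5 9 10)(1 6)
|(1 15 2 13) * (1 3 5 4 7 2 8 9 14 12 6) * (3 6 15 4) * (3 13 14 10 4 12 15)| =|(1 12 3 5 13 6)(2 14 15 8 9 10 4 7)| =24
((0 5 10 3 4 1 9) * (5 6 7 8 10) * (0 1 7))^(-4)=((0 6)(1 9)(3 4 7 8 10))^(-4)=(3 4 7 8 10)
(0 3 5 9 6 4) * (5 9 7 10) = (0 3 9 6 4)(5 7 10) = [3, 1, 2, 9, 0, 7, 4, 10, 8, 6, 5]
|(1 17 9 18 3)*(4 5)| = 10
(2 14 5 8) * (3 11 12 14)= (2 3 11 12 14 5 8)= [0, 1, 3, 11, 4, 8, 6, 7, 2, 9, 10, 12, 14, 13, 5]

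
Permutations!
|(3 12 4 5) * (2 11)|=4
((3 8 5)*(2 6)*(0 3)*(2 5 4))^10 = ((0 3 8 4 2 6 5))^10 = (0 4 5 8 6 3 2)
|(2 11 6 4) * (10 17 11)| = |(2 10 17 11 6 4)| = 6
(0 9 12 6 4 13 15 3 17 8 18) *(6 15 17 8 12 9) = (0 6 4 13 17 12 15 3 8 18) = [6, 1, 2, 8, 13, 5, 4, 7, 18, 9, 10, 11, 15, 17, 14, 3, 16, 12, 0]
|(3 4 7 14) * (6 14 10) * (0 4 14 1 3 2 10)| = |(0 4 7)(1 3 14 2 10 6)| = 6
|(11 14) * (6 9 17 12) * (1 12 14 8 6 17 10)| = |(1 12 17 14 11 8 6 9 10)| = 9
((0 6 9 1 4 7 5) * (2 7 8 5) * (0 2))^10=(0 6 9 1 4 8 5 2 7)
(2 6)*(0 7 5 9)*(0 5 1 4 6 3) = (0 7 1 4 6 2 3)(5 9) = [7, 4, 3, 0, 6, 9, 2, 1, 8, 5]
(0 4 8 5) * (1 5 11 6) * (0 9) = (0 4 8 11 6 1 5 9) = [4, 5, 2, 3, 8, 9, 1, 7, 11, 0, 10, 6]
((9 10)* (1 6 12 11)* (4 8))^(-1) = ((1 6 12 11)(4 8)(9 10))^(-1) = (1 11 12 6)(4 8)(9 10)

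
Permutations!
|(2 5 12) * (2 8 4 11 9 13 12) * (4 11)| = 10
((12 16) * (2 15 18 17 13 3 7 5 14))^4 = (2 13 14 17 5 18 7 15 3)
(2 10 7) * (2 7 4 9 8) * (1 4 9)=(1 4)(2 10 9 8)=[0, 4, 10, 3, 1, 5, 6, 7, 2, 8, 9]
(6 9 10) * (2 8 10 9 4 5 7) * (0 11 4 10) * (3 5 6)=(0 11 4 6 10 3 5 7 2 8)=[11, 1, 8, 5, 6, 7, 10, 2, 0, 9, 3, 4]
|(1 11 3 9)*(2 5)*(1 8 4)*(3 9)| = |(1 11 9 8 4)(2 5)| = 10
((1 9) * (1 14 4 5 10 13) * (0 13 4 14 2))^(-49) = (14)(0 13 1 9 2)(4 10 5)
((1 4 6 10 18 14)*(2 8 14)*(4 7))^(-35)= (1 7 4 6 10 18 2 8 14)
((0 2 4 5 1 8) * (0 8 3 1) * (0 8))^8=((0 2 4 5 8)(1 3))^8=(0 5 2 8 4)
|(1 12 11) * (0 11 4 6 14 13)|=8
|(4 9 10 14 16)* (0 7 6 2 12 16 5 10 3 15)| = 30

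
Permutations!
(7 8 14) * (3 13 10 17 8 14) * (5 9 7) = (3 13 10 17 8)(5 9 7 14) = [0, 1, 2, 13, 4, 9, 6, 14, 3, 7, 17, 11, 12, 10, 5, 15, 16, 8]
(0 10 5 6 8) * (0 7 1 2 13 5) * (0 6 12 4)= [10, 2, 13, 3, 0, 12, 8, 1, 7, 9, 6, 11, 4, 5]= (0 10 6 8 7 1 2 13 5 12 4)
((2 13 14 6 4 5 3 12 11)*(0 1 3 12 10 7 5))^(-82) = (0 13 5 1 14 12 3 6 11 10 4 2 7)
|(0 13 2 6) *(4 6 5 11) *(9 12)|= 14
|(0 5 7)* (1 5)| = 4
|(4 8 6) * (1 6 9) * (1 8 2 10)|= |(1 6 4 2 10)(8 9)|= 10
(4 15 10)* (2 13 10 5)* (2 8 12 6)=[0, 1, 13, 3, 15, 8, 2, 7, 12, 9, 4, 11, 6, 10, 14, 5]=(2 13 10 4 15 5 8 12 6)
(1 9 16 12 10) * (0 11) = (0 11)(1 9 16 12 10) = [11, 9, 2, 3, 4, 5, 6, 7, 8, 16, 1, 0, 10, 13, 14, 15, 12]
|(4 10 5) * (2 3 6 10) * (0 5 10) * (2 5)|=4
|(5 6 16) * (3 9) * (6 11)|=4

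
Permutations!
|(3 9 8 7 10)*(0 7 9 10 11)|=6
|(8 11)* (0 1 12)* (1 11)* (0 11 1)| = 5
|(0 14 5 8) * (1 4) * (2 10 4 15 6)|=12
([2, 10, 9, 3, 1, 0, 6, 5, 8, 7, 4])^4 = (0 5 7 9 2)(1 10 4)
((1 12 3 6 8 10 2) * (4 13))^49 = ((1 12 3 6 8 10 2)(4 13))^49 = (4 13)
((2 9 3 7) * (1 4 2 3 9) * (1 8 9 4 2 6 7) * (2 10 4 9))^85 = ((1 10 4 6 7 3)(2 8))^85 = (1 10 4 6 7 3)(2 8)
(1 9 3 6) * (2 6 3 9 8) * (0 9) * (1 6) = (0 9)(1 8 2) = [9, 8, 1, 3, 4, 5, 6, 7, 2, 0]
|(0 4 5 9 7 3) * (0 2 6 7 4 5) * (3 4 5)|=6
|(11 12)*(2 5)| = 2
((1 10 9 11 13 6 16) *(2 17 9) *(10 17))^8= ((1 17 9 11 13 6 16)(2 10))^8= (1 17 9 11 13 6 16)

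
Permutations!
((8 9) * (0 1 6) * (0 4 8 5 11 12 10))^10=((0 1 6 4 8 9 5 11 12 10))^10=(12)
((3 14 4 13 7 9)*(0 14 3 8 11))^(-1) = (0 11 8 9 7 13 4 14) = ((0 14 4 13 7 9 8 11))^(-1)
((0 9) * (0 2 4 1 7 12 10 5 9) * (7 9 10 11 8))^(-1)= (1 4 2 9)(5 10)(7 8 11 12)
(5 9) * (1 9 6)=(1 9 5 6)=[0, 9, 2, 3, 4, 6, 1, 7, 8, 5]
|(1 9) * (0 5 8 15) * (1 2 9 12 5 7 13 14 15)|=|(0 7 13 14 15)(1 12 5 8)(2 9)|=20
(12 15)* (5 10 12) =[0, 1, 2, 3, 4, 10, 6, 7, 8, 9, 12, 11, 15, 13, 14, 5] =(5 10 12 15)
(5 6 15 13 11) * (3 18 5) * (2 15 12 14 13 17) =(2 15 17)(3 18 5 6 12 14 13 11) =[0, 1, 15, 18, 4, 6, 12, 7, 8, 9, 10, 3, 14, 11, 13, 17, 16, 2, 5]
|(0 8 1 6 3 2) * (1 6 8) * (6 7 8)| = 10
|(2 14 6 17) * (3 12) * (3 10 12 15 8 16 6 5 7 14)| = 42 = |(2 3 15 8 16 6 17)(5 7 14)(10 12)|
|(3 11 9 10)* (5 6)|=4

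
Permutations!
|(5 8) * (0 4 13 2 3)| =|(0 4 13 2 3)(5 8)| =10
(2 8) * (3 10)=(2 8)(3 10)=[0, 1, 8, 10, 4, 5, 6, 7, 2, 9, 3]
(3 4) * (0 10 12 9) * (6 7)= [10, 1, 2, 4, 3, 5, 7, 6, 8, 0, 12, 11, 9]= (0 10 12 9)(3 4)(6 7)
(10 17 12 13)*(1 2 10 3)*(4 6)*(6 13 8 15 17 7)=(1 2 10 7 6 4 13 3)(8 15 17 12)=[0, 2, 10, 1, 13, 5, 4, 6, 15, 9, 7, 11, 8, 3, 14, 17, 16, 12]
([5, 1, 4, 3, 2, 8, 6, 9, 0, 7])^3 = (2 4)(7 9)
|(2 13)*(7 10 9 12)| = |(2 13)(7 10 9 12)| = 4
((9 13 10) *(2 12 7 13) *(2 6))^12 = (2 9 13 12 6 10 7)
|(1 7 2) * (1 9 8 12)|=|(1 7 2 9 8 12)|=6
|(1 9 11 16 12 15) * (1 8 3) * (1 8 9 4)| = 10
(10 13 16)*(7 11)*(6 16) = [0, 1, 2, 3, 4, 5, 16, 11, 8, 9, 13, 7, 12, 6, 14, 15, 10] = (6 16 10 13)(7 11)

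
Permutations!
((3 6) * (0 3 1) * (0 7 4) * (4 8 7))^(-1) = (0 4 1 6 3)(7 8)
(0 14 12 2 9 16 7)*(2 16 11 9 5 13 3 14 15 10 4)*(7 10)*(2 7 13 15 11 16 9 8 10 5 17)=(0 11 8 10 4 7)(2 17)(3 14 12 9 16 5 15 13)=[11, 1, 17, 14, 7, 15, 6, 0, 10, 16, 4, 8, 9, 3, 12, 13, 5, 2]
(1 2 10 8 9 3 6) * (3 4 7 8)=(1 2 10 3 6)(4 7 8 9)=[0, 2, 10, 6, 7, 5, 1, 8, 9, 4, 3]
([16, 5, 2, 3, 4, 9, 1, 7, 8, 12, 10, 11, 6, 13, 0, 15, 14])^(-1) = (0 14 16)(1 6 12 9 5)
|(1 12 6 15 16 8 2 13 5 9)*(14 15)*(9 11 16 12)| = |(1 9)(2 13 5 11 16 8)(6 14 15 12)| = 12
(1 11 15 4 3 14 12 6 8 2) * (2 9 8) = [0, 11, 1, 14, 3, 5, 2, 7, 9, 8, 10, 15, 6, 13, 12, 4] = (1 11 15 4 3 14 12 6 2)(8 9)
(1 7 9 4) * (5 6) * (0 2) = (0 2)(1 7 9 4)(5 6) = [2, 7, 0, 3, 1, 6, 5, 9, 8, 4]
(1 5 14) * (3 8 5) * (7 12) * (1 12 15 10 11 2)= (1 3 8 5 14 12 7 15 10 11 2)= [0, 3, 1, 8, 4, 14, 6, 15, 5, 9, 11, 2, 7, 13, 12, 10]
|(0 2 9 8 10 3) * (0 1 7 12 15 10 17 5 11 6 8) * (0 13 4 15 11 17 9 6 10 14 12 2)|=14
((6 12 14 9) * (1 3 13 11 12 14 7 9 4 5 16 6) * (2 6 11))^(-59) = ((1 3 13 2 6 14 4 5 16 11 12 7 9))^(-59) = (1 4 9 14 7 6 12 2 11 13 16 3 5)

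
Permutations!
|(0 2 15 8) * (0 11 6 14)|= |(0 2 15 8 11 6 14)|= 7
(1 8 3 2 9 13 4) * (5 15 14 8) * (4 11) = (1 5 15 14 8 3 2 9 13 11 4) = [0, 5, 9, 2, 1, 15, 6, 7, 3, 13, 10, 4, 12, 11, 8, 14]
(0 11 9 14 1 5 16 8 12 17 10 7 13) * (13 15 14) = [11, 5, 2, 3, 4, 16, 6, 15, 12, 13, 7, 9, 17, 0, 1, 14, 8, 10] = (0 11 9 13)(1 5 16 8 12 17 10 7 15 14)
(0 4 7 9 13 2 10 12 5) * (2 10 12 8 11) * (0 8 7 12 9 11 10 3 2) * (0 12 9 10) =(0 4 9 13 3 2 10 7 11 12 5 8) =[4, 1, 10, 2, 9, 8, 6, 11, 0, 13, 7, 12, 5, 3]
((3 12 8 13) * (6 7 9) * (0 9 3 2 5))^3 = ((0 9 6 7 3 12 8 13 2 5))^3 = (0 7 8 5 6 12 2 9 3 13)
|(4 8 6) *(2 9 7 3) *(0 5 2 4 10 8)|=|(0 5 2 9 7 3 4)(6 10 8)|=21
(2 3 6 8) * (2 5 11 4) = [0, 1, 3, 6, 2, 11, 8, 7, 5, 9, 10, 4] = (2 3 6 8 5 11 4)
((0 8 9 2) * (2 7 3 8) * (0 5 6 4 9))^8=((0 2 5 6 4 9 7 3 8))^8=(0 8 3 7 9 4 6 5 2)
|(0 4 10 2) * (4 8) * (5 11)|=|(0 8 4 10 2)(5 11)|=10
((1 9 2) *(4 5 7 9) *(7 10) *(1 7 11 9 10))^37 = (1 4 5)(2 10 9 7 11)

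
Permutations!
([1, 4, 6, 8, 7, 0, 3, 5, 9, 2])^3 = [7, 5, 8, 2, 0, 4, 9, 1, 6, 3]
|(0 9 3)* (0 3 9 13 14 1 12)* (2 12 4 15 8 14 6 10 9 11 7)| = 45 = |(0 13 6 10 9 11 7 2 12)(1 4 15 8 14)|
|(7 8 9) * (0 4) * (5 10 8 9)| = |(0 4)(5 10 8)(7 9)| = 6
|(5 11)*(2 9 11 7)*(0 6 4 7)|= 8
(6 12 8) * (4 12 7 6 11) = [0, 1, 2, 3, 12, 5, 7, 6, 11, 9, 10, 4, 8] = (4 12 8 11)(6 7)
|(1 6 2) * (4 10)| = 6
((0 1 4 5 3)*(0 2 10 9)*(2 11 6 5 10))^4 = (11)(0 9 10 4 1)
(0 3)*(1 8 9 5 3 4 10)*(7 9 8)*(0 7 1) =(0 4 10)(3 7 9 5) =[4, 1, 2, 7, 10, 3, 6, 9, 8, 5, 0]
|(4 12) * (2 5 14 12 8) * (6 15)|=|(2 5 14 12 4 8)(6 15)|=6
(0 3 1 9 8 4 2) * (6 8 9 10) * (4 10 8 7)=[3, 8, 0, 1, 2, 5, 7, 4, 10, 9, 6]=(0 3 1 8 10 6 7 4 2)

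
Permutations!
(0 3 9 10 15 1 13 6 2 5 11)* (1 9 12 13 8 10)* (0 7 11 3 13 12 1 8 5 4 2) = (0 13 6)(1 5 3)(2 4)(7 11)(8 10 15 9) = [13, 5, 4, 1, 2, 3, 0, 11, 10, 8, 15, 7, 12, 6, 14, 9]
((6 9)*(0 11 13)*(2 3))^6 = ((0 11 13)(2 3)(6 9))^6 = (13)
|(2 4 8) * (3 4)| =|(2 3 4 8)| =4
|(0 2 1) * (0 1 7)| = |(0 2 7)| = 3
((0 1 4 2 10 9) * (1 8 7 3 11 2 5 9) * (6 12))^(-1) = (0 9 5 4 1 10 2 11 3 7 8)(6 12)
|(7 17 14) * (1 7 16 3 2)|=|(1 7 17 14 16 3 2)|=7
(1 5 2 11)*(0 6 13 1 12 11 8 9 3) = (0 6 13 1 5 2 8 9 3)(11 12) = [6, 5, 8, 0, 4, 2, 13, 7, 9, 3, 10, 12, 11, 1]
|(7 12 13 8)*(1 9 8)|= 6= |(1 9 8 7 12 13)|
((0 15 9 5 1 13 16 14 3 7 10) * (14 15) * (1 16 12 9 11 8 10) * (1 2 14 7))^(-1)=(0 10 8 11 15 16 5 9 12 13 1 3 14 2 7)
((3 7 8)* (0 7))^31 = (0 3 8 7)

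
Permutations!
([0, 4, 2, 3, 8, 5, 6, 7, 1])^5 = (1 8 4)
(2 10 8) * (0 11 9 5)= (0 11 9 5)(2 10 8)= [11, 1, 10, 3, 4, 0, 6, 7, 2, 5, 8, 9]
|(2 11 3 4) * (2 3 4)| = 4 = |(2 11 4 3)|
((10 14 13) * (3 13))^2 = ((3 13 10 14))^2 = (3 10)(13 14)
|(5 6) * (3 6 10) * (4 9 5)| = 6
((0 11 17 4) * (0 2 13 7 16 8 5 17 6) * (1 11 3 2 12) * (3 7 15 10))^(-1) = ((0 7 16 8 5 17 4 12 1 11 6)(2 13 15 10 3))^(-1) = (0 6 11 1 12 4 17 5 8 16 7)(2 3 10 15 13)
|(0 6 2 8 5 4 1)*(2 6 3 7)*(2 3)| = 6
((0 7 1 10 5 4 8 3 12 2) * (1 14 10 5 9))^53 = ((0 7 14 10 9 1 5 4 8 3 12 2))^53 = (0 1 12 10 8 7 5 2 9 3 14 4)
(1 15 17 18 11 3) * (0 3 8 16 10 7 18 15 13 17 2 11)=(0 3 1 13 17 15 2 11 8 16 10 7 18)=[3, 13, 11, 1, 4, 5, 6, 18, 16, 9, 7, 8, 12, 17, 14, 2, 10, 15, 0]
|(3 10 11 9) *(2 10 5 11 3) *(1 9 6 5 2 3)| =15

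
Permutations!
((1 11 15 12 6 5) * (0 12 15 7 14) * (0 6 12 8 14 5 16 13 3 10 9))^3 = (0 6 3)(1 5 7 11)(8 16 10)(9 14 13)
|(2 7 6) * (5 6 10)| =5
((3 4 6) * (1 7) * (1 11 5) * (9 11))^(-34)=(1 7 9 11 5)(3 6 4)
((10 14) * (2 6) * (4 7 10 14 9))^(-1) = ((14)(2 6)(4 7 10 9))^(-1) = (14)(2 6)(4 9 10 7)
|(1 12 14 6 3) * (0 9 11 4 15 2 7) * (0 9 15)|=35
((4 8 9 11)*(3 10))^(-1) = ((3 10)(4 8 9 11))^(-1) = (3 10)(4 11 9 8)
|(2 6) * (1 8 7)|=|(1 8 7)(2 6)|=6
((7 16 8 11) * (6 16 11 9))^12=(16)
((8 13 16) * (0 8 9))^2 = (0 13 9 8 16)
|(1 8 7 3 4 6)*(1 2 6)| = |(1 8 7 3 4)(2 6)| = 10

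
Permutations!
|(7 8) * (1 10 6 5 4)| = |(1 10 6 5 4)(7 8)| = 10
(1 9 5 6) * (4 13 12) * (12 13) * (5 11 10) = (13)(1 9 11 10 5 6)(4 12) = [0, 9, 2, 3, 12, 6, 1, 7, 8, 11, 5, 10, 4, 13]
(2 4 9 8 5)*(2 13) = [0, 1, 4, 3, 9, 13, 6, 7, 5, 8, 10, 11, 12, 2] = (2 4 9 8 5 13)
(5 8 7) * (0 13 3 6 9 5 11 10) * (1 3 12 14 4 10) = [13, 3, 2, 6, 10, 8, 9, 11, 7, 5, 0, 1, 14, 12, 4] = (0 13 12 14 4 10)(1 3 6 9 5 8 7 11)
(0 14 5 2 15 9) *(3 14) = [3, 1, 15, 14, 4, 2, 6, 7, 8, 0, 10, 11, 12, 13, 5, 9] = (0 3 14 5 2 15 9)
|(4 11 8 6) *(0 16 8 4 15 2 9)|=|(0 16 8 6 15 2 9)(4 11)|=14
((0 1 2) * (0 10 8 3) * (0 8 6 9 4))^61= (0 9 10 1 4 6 2)(3 8)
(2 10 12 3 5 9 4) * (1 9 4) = (1 9)(2 10 12 3 5 4) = [0, 9, 10, 5, 2, 4, 6, 7, 8, 1, 12, 11, 3]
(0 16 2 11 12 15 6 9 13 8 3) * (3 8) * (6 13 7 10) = (0 16 2 11 12 15 13 3)(6 9 7 10) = [16, 1, 11, 0, 4, 5, 9, 10, 8, 7, 6, 12, 15, 3, 14, 13, 2]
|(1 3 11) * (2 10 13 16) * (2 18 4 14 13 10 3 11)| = 10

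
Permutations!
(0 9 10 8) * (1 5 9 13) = [13, 5, 2, 3, 4, 9, 6, 7, 0, 10, 8, 11, 12, 1] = (0 13 1 5 9 10 8)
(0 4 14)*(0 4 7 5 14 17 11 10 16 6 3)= (0 7 5 14 4 17 11 10 16 6 3)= [7, 1, 2, 0, 17, 14, 3, 5, 8, 9, 16, 10, 12, 13, 4, 15, 6, 11]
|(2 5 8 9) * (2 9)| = 3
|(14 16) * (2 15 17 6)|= |(2 15 17 6)(14 16)|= 4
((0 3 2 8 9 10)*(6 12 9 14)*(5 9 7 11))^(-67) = (0 6 9 8 11 3 12 10 14 5 2 7)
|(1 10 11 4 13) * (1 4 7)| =4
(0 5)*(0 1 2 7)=(0 5 1 2 7)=[5, 2, 7, 3, 4, 1, 6, 0]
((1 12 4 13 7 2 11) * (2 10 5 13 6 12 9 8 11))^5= ((1 9 8 11)(4 6 12)(5 13 7 10))^5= (1 9 8 11)(4 12 6)(5 13 7 10)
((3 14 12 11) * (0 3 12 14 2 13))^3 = (14)(0 13 2 3)(11 12)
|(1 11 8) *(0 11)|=4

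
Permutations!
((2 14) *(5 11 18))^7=(2 14)(5 11 18)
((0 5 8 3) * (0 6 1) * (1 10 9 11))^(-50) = ((0 5 8 3 6 10 9 11 1))^(-50) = (0 6 1 3 11 8 9 5 10)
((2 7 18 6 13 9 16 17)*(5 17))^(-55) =(2 17 5 16 9 13 6 18 7)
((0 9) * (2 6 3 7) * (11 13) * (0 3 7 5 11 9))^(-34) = (2 7 6)(3 5 11 13 9)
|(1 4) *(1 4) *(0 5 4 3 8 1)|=|(0 5 4 3 8 1)|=6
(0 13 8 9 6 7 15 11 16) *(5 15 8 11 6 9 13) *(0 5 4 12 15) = (0 4 12 15 6 7 8 13 11 16 5) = [4, 1, 2, 3, 12, 0, 7, 8, 13, 9, 10, 16, 15, 11, 14, 6, 5]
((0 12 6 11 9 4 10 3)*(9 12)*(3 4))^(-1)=(0 3 9)(4 10)(6 12 11)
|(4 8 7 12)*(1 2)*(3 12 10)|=|(1 2)(3 12 4 8 7 10)|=6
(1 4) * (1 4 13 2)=(1 13 2)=[0, 13, 1, 3, 4, 5, 6, 7, 8, 9, 10, 11, 12, 2]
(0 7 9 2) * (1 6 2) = (0 7 9 1 6 2) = [7, 6, 0, 3, 4, 5, 2, 9, 8, 1]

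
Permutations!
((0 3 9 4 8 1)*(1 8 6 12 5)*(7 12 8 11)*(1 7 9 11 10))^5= ((0 3 11 9 4 6 8 10 1)(5 7 12))^5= (0 6 3 8 11 10 9 1 4)(5 12 7)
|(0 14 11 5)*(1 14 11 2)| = |(0 11 5)(1 14 2)| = 3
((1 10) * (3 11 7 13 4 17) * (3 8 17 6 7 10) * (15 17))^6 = (17)(1 11)(3 10)(4 7)(6 13)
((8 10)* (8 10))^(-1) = ((10))^(-1) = (10)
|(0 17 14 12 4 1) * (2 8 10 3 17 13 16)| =|(0 13 16 2 8 10 3 17 14 12 4 1)| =12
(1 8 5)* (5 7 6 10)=(1 8 7 6 10 5)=[0, 8, 2, 3, 4, 1, 10, 6, 7, 9, 5]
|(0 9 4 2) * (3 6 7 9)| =|(0 3 6 7 9 4 2)| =7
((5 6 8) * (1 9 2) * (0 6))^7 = (0 5 8 6)(1 9 2)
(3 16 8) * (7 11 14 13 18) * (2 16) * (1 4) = [0, 4, 16, 2, 1, 5, 6, 11, 3, 9, 10, 14, 12, 18, 13, 15, 8, 17, 7] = (1 4)(2 16 8 3)(7 11 14 13 18)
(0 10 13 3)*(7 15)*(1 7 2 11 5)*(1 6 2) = (0 10 13 3)(1 7 15)(2 11 5 6) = [10, 7, 11, 0, 4, 6, 2, 15, 8, 9, 13, 5, 12, 3, 14, 1]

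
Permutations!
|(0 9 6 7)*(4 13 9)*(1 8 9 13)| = |(13)(0 4 1 8 9 6 7)| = 7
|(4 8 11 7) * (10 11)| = |(4 8 10 11 7)| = 5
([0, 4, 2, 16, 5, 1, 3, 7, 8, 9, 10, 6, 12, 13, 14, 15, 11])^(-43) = (1 5 4)(3 16 11 6)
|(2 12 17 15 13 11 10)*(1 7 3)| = |(1 7 3)(2 12 17 15 13 11 10)| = 21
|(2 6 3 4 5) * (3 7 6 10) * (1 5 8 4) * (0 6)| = |(0 6 7)(1 5 2 10 3)(4 8)| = 30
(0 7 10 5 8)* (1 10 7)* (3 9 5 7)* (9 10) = [1, 9, 2, 10, 4, 8, 6, 3, 0, 5, 7] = (0 1 9 5 8)(3 10 7)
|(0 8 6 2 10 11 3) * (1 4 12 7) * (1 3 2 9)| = |(0 8 6 9 1 4 12 7 3)(2 10 11)| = 9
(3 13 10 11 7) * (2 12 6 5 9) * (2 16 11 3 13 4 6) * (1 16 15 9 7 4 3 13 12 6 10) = (1 16 11 4 10 13)(2 6 5 7 12)(9 15) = [0, 16, 6, 3, 10, 7, 5, 12, 8, 15, 13, 4, 2, 1, 14, 9, 11]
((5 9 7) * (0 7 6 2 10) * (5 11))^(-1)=(0 10 2 6 9 5 11 7)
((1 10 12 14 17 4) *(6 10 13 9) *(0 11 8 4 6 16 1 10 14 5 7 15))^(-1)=((0 11 8 4 10 12 5 7 15)(1 13 9 16)(6 14 17))^(-1)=(0 15 7 5 12 10 4 8 11)(1 16 9 13)(6 17 14)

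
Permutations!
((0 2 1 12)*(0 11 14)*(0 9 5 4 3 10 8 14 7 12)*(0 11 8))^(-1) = (0 10 3 4 5 9 14 8 12 7 11 1 2)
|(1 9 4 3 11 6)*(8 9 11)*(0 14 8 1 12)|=10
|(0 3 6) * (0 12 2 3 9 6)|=|(0 9 6 12 2 3)|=6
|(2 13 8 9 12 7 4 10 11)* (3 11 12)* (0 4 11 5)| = 12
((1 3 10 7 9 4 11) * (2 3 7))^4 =((1 7 9 4 11)(2 3 10))^4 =(1 11 4 9 7)(2 3 10)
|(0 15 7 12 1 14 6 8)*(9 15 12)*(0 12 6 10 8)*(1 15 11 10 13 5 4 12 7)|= |(0 6)(1 14 13 5 4 12 15)(7 9 11 10 8)|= 70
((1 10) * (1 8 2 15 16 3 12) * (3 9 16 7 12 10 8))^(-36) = (16) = ((1 8 2 15 7 12)(3 10)(9 16))^(-36)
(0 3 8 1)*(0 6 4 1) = (0 3 8)(1 6 4) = [3, 6, 2, 8, 1, 5, 4, 7, 0]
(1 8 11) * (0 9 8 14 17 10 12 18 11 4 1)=(0 9 8 4 1 14 17 10 12 18 11)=[9, 14, 2, 3, 1, 5, 6, 7, 4, 8, 12, 0, 18, 13, 17, 15, 16, 10, 11]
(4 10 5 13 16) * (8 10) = (4 8 10 5 13 16) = [0, 1, 2, 3, 8, 13, 6, 7, 10, 9, 5, 11, 12, 16, 14, 15, 4]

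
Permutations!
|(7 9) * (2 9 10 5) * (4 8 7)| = 7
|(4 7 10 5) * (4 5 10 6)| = |(10)(4 7 6)| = 3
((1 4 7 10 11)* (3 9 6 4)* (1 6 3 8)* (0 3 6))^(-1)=(0 11 10 7 4 6 9 3)(1 8)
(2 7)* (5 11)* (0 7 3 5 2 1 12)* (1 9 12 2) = (0 7 9 12)(1 2 3 5 11) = [7, 2, 3, 5, 4, 11, 6, 9, 8, 12, 10, 1, 0]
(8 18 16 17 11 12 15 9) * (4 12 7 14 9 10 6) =(4 12 15 10 6)(7 14 9 8 18 16 17 11) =[0, 1, 2, 3, 12, 5, 4, 14, 18, 8, 6, 7, 15, 13, 9, 10, 17, 11, 16]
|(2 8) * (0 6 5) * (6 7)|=4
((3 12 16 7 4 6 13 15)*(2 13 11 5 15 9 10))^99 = ((2 13 9 10)(3 12 16 7 4 6 11 5 15))^99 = (16)(2 10 9 13)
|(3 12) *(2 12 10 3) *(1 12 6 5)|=|(1 12 2 6 5)(3 10)|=10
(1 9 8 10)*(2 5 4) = (1 9 8 10)(2 5 4) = [0, 9, 5, 3, 2, 4, 6, 7, 10, 8, 1]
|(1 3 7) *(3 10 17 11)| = |(1 10 17 11 3 7)| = 6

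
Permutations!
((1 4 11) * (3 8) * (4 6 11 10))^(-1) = ((1 6 11)(3 8)(4 10))^(-1) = (1 11 6)(3 8)(4 10)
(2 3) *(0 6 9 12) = (0 6 9 12)(2 3) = [6, 1, 3, 2, 4, 5, 9, 7, 8, 12, 10, 11, 0]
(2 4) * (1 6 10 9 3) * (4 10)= (1 6 4 2 10 9 3)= [0, 6, 10, 1, 2, 5, 4, 7, 8, 3, 9]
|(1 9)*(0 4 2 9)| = |(0 4 2 9 1)| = 5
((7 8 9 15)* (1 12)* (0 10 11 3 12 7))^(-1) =((0 10 11 3 12 1 7 8 9 15))^(-1) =(0 15 9 8 7 1 12 3 11 10)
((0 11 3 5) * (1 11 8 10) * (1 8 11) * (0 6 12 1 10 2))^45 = (0 12)(1 11)(2 6)(3 10)(5 8)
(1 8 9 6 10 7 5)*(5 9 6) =[0, 8, 2, 3, 4, 1, 10, 9, 6, 5, 7] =(1 8 6 10 7 9 5)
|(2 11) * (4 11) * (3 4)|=|(2 3 4 11)|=4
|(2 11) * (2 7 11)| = |(7 11)| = 2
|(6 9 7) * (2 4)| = 6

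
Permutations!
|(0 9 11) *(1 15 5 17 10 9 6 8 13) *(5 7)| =|(0 6 8 13 1 15 7 5 17 10 9 11)| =12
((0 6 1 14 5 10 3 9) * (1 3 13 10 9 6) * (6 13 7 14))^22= (0 6 13 7 5)(1 3 10 14 9)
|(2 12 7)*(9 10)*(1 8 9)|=12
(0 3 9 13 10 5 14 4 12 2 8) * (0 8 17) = (0 3 9 13 10 5 14 4 12 2 17) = [3, 1, 17, 9, 12, 14, 6, 7, 8, 13, 5, 11, 2, 10, 4, 15, 16, 0]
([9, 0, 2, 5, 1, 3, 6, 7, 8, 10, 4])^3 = [4, 10, 2, 5, 9, 3, 6, 7, 8, 1, 0]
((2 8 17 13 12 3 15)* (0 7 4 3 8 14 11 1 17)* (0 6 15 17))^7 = ((0 7 4 3 17 13 12 8 6 15 2 14 11 1))^7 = (0 8)(1 12)(2 3)(4 15)(6 7)(11 13)(14 17)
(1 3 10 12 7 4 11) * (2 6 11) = (1 3 10 12 7 4 2 6 11) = [0, 3, 6, 10, 2, 5, 11, 4, 8, 9, 12, 1, 7]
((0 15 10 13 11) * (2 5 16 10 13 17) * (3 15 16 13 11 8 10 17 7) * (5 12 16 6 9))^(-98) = ((0 6 9 5 13 8 10 7 3 15 11)(2 12 16 17))^(-98) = (0 6 9 5 13 8 10 7 3 15 11)(2 16)(12 17)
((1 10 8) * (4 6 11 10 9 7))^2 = ((1 9 7 4 6 11 10 8))^2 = (1 7 6 10)(4 11 8 9)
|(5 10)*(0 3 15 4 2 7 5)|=8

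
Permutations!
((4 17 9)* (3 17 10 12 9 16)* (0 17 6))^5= ((0 17 16 3 6)(4 10 12 9))^5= (17)(4 10 12 9)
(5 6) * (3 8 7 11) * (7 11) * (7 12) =(3 8 11)(5 6)(7 12) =[0, 1, 2, 8, 4, 6, 5, 12, 11, 9, 10, 3, 7]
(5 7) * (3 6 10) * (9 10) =(3 6 9 10)(5 7) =[0, 1, 2, 6, 4, 7, 9, 5, 8, 10, 3]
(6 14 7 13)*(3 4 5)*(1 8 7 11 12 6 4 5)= [0, 8, 2, 5, 1, 3, 14, 13, 7, 9, 10, 12, 6, 4, 11]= (1 8 7 13 4)(3 5)(6 14 11 12)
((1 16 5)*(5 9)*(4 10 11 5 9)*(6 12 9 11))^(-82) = ((1 16 4 10 6 12 9 11 5))^(-82) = (1 5 11 9 12 6 10 4 16)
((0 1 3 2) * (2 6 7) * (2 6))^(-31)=(0 1 3 2)(6 7)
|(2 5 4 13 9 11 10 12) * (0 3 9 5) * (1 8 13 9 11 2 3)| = 8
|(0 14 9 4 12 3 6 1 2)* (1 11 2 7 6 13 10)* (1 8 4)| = 24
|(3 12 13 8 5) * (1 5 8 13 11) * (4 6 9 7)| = |(13)(1 5 3 12 11)(4 6 9 7)| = 20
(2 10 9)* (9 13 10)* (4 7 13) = (2 9)(4 7 13 10) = [0, 1, 9, 3, 7, 5, 6, 13, 8, 2, 4, 11, 12, 10]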